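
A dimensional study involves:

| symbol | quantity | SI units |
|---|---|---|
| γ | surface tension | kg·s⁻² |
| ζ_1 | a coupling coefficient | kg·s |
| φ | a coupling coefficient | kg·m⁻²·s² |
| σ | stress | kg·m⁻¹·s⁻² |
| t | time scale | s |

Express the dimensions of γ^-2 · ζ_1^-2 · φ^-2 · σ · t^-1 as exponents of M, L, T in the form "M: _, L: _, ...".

Collect each base-dimension exponent across the product:
  M: −2·(1) − 2·(1) − 2·(1) + (1) − (0) = -5
  L: −2·(0) − 2·(0) − 2·(-2) + (-1) − (0) = 3
  T: −2·(-2) − 2·(1) − 2·(2) + (-2) − (1) = -5
So the dimensions are [M⁻⁵ L³ T⁻⁵].

M: -5, L: 3, T: -5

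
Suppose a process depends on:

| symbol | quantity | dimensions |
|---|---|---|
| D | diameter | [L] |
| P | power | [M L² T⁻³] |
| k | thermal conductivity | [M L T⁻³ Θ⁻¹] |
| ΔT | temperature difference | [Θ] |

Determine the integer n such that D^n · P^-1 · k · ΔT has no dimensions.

1

Balance the L exponent: (1)·n from D, plus −(2) + (1) + (0) = -1 from the rest, must sum to zero.
n − 1 = 0, so n = 1.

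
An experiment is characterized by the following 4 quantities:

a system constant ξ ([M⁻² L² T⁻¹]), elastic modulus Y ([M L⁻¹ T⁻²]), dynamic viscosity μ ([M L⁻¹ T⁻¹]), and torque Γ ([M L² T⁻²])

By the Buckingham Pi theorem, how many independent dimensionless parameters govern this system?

1

There are 4 variables and 3 base dimensions (M, L, T).
The dimension matrix has rank 3.
Independent dimensionless groups: 4 − 3 = 1.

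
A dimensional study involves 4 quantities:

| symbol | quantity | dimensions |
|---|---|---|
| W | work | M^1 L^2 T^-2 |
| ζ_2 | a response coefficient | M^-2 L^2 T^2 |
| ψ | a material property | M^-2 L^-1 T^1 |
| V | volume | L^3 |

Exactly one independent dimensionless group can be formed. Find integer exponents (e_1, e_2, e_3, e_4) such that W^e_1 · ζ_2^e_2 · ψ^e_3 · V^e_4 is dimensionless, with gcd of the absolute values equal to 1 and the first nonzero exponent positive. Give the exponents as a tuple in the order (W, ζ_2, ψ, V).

M: e_1·(1) + e_2·(-2) + e_3·(-2) + e_4·(0) = 0
L: e_1·(2) + e_2·(2) + e_3·(-1) + e_4·(3) = 0
T: e_1·(-2) + e_2·(2) + e_3·(1) + e_4·(0) = 0
Solving this homogeneous linear system for the smallest-integer solution (first nonzero entry positive) gives (2, 3, -2, -4).

(2, 3, -2, -4)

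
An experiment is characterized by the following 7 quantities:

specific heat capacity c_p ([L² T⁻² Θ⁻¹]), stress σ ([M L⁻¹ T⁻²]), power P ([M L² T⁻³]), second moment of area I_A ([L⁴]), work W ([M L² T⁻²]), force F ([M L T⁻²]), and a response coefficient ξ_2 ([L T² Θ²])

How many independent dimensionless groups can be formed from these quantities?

3

There are 7 variables and 4 base dimensions (M, L, T, Θ).
The dimension matrix has rank 4.
Independent dimensionless groups: 7 − 4 = 3.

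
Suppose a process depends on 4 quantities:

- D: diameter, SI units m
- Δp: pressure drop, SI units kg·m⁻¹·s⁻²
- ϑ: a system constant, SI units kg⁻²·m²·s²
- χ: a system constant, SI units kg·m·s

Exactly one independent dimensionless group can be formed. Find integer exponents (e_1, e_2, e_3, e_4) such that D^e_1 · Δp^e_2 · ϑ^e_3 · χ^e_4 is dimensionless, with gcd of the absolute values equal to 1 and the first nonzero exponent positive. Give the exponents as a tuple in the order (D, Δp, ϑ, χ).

M: e_1·(0) + e_2·(1) + e_3·(-2) + e_4·(1) = 0
L: e_1·(1) + e_2·(-1) + e_3·(2) + e_4·(1) = 0
T: e_1·(0) + e_2·(-2) + e_3·(2) + e_4·(1) = 0
Solving this homogeneous linear system for the smallest-integer solution (first nonzero entry positive) gives (4, -4, -3, -2).

(4, -4, -3, -2)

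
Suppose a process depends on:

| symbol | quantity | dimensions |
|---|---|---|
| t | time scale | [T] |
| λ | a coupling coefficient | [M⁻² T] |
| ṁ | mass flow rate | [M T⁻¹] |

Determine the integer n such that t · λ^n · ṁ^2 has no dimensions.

1

Balance the M exponent: (-2)·n from λ, plus (0) + 2·(1) = 2 from the rest, must sum to zero.
-2n + 2 = 0, so n = 1.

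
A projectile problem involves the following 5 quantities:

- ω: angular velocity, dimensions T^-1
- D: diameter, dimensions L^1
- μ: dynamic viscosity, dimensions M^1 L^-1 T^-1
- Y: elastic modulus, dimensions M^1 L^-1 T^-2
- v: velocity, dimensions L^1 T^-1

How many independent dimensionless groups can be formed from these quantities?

There are 5 variables and 3 base dimensions (M, L, T).
The dimension matrix has rank 3.
Independent dimensionless groups: 5 − 3 = 2.

2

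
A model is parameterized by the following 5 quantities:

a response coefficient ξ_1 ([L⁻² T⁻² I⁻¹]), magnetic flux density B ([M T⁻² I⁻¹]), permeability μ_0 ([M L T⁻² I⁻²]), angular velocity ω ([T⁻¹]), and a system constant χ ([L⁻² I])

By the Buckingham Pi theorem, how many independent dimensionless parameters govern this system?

There are 5 variables and 4 base dimensions (M, L, T, I).
The dimension matrix has rank 4.
Independent dimensionless groups: 5 − 4 = 1.

1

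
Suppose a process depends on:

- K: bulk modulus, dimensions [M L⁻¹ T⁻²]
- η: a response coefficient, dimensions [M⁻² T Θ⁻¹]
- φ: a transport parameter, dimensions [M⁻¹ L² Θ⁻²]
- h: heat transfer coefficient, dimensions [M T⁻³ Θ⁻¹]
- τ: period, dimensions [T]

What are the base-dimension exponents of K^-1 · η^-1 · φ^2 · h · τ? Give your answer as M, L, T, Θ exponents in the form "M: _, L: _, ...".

Collect each base-dimension exponent across the product:
  M: −(1) − (-2) + 2·(-1) + (1) + (0) = 0
  L: −(-1) − (0) + 2·(2) + (0) + (0) = 5
  T: −(-2) − (1) + 2·(0) + (-3) + (1) = -1
  Θ: −(0) − (-1) + 2·(-2) + (-1) + (0) = -4
So the dimensions are [L⁵ T⁻¹ Θ⁻⁴].

M: 0, L: 5, T: -1, Θ: -4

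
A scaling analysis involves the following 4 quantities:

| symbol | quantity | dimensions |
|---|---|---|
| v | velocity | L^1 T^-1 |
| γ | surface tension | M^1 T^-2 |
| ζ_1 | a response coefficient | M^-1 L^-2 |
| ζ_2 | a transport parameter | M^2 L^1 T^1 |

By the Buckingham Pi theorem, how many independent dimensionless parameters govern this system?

1

There are 4 variables and 3 base dimensions (M, L, T).
The dimension matrix has rank 3.
Independent dimensionless groups: 4 − 3 = 1.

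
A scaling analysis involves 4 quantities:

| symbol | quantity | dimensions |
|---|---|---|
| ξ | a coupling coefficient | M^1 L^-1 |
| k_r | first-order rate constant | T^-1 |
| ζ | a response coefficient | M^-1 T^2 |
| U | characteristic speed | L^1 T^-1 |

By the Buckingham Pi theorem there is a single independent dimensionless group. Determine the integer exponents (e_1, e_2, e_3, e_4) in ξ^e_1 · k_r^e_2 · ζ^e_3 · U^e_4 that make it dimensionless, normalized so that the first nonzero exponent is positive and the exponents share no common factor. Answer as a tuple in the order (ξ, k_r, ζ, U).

M: e_1·(1) + e_2·(0) + e_3·(-1) + e_4·(0) = 0
L: e_1·(-1) + e_2·(0) + e_3·(0) + e_4·(1) = 0
T: e_1·(0) + e_2·(-1) + e_3·(2) + e_4·(-1) = 0
Solving this homogeneous linear system for the smallest-integer solution (first nonzero entry positive) gives (1, 1, 1, 1).

(1, 1, 1, 1)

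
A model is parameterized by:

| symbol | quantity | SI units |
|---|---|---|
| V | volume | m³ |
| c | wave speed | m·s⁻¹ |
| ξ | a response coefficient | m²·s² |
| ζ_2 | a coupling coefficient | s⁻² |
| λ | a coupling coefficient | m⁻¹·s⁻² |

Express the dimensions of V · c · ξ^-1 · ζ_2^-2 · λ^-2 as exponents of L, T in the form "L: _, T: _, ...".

L: 4, T: 5

Collect each base-dimension exponent across the product:
  L: (3) + (1) − (2) − 2·(0) − 2·(-1) = 4
  T: (0) + (-1) − (2) − 2·(-2) − 2·(-2) = 5
So the dimensions are [L⁴ T⁵].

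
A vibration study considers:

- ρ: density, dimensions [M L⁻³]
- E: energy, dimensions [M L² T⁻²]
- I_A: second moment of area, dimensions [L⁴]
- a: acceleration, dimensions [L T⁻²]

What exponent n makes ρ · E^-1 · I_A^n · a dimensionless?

Balance the L exponent: (4)·n from I_A, plus (-3) − (2) + (1) = -4 from the rest, must sum to zero.
4n − 4 = 0, so n = 1.

1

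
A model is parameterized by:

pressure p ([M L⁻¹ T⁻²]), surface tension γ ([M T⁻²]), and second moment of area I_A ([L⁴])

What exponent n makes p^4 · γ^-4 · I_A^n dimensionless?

Balance the L exponent: (4)·n from I_A, plus 4·(-1) − 4·(0) = -4 from the rest, must sum to zero.
4n − 4 = 0, so n = 1.

1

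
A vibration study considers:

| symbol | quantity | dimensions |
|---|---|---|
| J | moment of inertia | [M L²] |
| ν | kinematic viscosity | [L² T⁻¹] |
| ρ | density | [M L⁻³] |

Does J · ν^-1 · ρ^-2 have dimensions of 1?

Sum the exponent of each base dimension across the product:
  M: [J]_M − [ν]_M − 2·[ρ]_M = (1) − (0) − 2·(1) = -1
  L: [J]_L − [ν]_L − 2·[ρ]_L = (2) − (2) − 2·(-3) = 6
  T: [J]_T − [ν]_T − 2·[ρ]_T = (0) − (-1) − 2·(0) = 1
Net dimensions [M⁻¹ L⁶ T] ≠ [1] — not dimensionless.

no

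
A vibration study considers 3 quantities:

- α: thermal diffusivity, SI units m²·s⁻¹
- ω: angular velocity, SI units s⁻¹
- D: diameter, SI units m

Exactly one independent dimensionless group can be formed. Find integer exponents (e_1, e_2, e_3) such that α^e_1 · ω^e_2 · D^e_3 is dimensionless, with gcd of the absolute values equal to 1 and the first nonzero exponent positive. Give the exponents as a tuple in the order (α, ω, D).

(1, -1, -2)

L: e_1·(2) + e_2·(0) + e_3·(1) = 0
T: e_1·(-1) + e_2·(-1) + e_3·(0) = 0
Solving this homogeneous linear system for the smallest-integer solution (first nonzero entry positive) gives (1, -1, -2).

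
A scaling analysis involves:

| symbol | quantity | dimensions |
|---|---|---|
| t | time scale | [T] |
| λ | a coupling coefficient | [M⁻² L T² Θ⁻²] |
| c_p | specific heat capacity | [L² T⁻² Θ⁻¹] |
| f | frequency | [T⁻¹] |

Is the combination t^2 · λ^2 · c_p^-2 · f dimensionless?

Sum the exponent of each base dimension across the product:
  M: 2·[t]_M + 2·[λ]_M − 2·[c_p]_M + [f]_M = 2·(0) + 2·(-2) − 2·(0) + (0) = -4
  L: 2·[t]_L + 2·[λ]_L − 2·[c_p]_L + [f]_L = 2·(0) + 2·(1) − 2·(2) + (0) = -2
  T: 2·[t]_T + 2·[λ]_T − 2·[c_p]_T + [f]_T = 2·(1) + 2·(2) − 2·(-2) + (-1) = 9
  Θ: 2·[t]_Θ + 2·[λ]_Θ − 2·[c_p]_Θ + [f]_Θ = 2·(0) + 2·(-2) − 2·(-1) + (0) = -2
Net dimensions [M⁻⁴ L⁻² T⁹ Θ⁻²] ≠ [1] — not dimensionless.

no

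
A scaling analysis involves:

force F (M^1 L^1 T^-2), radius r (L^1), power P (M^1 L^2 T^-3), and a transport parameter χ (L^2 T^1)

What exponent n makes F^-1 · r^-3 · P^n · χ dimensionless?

1

Balance the M exponent: (1)·n from P, plus −(1) − 3·(0) + (0) = -1 from the rest, must sum to zero.
n − 1 = 0, so n = 1.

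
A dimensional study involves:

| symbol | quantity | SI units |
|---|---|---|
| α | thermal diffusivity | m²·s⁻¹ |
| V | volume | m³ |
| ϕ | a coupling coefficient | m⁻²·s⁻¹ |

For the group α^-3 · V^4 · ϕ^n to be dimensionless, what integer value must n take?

Balance the L exponent: (-2)·n from ϕ, plus −3·(2) + 4·(3) = 6 from the rest, must sum to zero.
-2n + 6 = 0, so n = 3.

3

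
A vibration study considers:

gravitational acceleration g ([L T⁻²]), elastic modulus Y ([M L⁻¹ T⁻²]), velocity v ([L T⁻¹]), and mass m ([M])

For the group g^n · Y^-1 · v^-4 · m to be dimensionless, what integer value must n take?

3

Balance the L exponent: (1)·n from g, plus −(-1) − 4·(1) + (0) = -3 from the rest, must sum to zero.
n − 3 = 0, so n = 3.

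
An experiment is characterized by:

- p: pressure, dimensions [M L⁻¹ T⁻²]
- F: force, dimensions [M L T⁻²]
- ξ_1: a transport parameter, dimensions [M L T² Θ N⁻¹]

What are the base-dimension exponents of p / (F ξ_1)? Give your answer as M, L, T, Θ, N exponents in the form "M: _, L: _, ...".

M: -1, L: -3, T: -2, Θ: -1, N: 1

Collect each base-dimension exponent across the product:
  M: (1) − (1) − (1) = -1
  L: (-1) − (1) − (1) = -3
  T: (-2) − (-2) − (2) = -2
  Θ: (0) − (0) − (1) = -1
  N: (0) − (0) − (-1) = 1
So the dimensions are [M⁻¹ L⁻³ T⁻² Θ⁻¹ N].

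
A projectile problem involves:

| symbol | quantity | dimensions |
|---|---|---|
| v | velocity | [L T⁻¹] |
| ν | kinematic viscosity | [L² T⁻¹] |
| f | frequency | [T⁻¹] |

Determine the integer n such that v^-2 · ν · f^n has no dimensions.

1

Balance the T exponent: (-1)·n from f, plus −2·(-1) + (-1) = 1 from the rest, must sum to zero.
−n + 1 = 0, so n = 1.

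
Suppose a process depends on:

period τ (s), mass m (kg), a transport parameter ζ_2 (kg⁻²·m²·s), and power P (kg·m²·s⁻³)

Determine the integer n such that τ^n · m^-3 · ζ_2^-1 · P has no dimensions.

4

Balance the T exponent: (1)·n from τ, plus −3·(0) − (1) + (-3) = -4 from the rest, must sum to zero.
n − 4 = 0, so n = 4.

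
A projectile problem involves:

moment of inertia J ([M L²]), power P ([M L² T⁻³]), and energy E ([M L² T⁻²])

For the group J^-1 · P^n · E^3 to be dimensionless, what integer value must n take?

Balance the M exponent: (1)·n from P, plus −(1) + 3·(1) = 2 from the rest, must sum to zero.
n + 2 = 0, so n = -2.

-2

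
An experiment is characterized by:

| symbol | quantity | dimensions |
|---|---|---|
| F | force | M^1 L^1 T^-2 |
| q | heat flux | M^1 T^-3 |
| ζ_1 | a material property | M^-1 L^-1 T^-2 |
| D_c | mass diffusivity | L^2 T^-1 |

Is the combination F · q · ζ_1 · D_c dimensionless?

no

Sum the exponent of each base dimension across the product:
  M: [F]_M + [q]_M + [ζ_1]_M + [D_c]_M = (1) + (1) + (-1) + (0) = 1
  L: [F]_L + [q]_L + [ζ_1]_L + [D_c]_L = (1) + (0) + (-1) + (2) = 2
  T: [F]_T + [q]_T + [ζ_1]_T + [D_c]_T = (-2) + (-3) + (-2) + (-1) = -8
Net dimensions [M L² T⁻⁸] ≠ [1] — not dimensionless.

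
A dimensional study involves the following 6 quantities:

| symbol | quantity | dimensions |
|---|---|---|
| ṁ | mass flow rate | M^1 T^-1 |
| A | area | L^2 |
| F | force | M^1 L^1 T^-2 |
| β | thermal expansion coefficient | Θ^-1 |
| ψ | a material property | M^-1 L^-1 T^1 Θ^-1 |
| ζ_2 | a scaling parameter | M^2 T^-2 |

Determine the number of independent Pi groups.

There are 6 variables and 4 base dimensions (M, L, T, Θ).
The dimension matrix has rank 4.
Independent dimensionless groups: 6 − 4 = 2.

2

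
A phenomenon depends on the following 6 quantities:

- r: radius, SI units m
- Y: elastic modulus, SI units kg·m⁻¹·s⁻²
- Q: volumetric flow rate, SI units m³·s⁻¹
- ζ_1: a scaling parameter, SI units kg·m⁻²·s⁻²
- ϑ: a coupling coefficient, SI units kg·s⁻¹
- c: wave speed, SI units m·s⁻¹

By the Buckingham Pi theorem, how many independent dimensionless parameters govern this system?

There are 6 variables and 3 base dimensions (M, L, T).
The dimension matrix has rank 3.
Independent dimensionless groups: 6 − 3 = 3.

3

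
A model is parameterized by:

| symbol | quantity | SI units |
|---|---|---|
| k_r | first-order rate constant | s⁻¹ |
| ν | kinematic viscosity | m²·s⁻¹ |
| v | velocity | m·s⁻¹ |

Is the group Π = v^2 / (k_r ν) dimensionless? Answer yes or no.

Sum the exponent of each base dimension across the product:
  L: −[k_r]_L − [ν]_L + 2·[v]_L = −(0) − (2) + 2·(1) = 0
  T: −[k_r]_T − [ν]_T + 2·[v]_T = −(-1) − (-1) + 2·(-1) = 0
All base exponents vanish — dimensionless.

yes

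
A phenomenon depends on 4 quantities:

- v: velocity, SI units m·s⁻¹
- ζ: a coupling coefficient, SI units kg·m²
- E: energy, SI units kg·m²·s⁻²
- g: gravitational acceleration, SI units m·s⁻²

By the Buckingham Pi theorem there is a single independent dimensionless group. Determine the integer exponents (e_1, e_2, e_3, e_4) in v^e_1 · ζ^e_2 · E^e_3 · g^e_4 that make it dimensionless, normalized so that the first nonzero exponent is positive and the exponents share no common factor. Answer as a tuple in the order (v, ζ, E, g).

M: e_1·(0) + e_2·(1) + e_3·(1) + e_4·(0) = 0
L: e_1·(1) + e_2·(2) + e_3·(2) + e_4·(1) = 0
T: e_1·(-1) + e_2·(0) + e_3·(-2) + e_4·(-2) = 0
Solving this homogeneous linear system for the smallest-integer solution (first nonzero entry positive) gives (2, -1, 1, -2).

(2, -1, 1, -2)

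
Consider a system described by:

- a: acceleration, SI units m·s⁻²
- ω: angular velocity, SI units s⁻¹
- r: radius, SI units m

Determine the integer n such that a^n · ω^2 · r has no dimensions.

Balance the L exponent: (1)·n from a, plus 2·(0) + (1) = 1 from the rest, must sum to zero.
n + 1 = 0, so n = -1.

-1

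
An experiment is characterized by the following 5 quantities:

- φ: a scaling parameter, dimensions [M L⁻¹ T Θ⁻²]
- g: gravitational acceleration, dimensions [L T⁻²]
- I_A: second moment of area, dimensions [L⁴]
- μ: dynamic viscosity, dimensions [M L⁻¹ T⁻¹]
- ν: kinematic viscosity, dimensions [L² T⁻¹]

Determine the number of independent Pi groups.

There are 5 variables and 4 base dimensions (M, L, T, Θ).
The dimension matrix has rank 4.
Independent dimensionless groups: 5 − 4 = 1.

1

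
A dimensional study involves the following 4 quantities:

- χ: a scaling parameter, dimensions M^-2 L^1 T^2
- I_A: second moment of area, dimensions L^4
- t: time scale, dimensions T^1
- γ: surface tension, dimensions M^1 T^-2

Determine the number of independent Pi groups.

1

There are 4 variables and 3 base dimensions (M, L, T).
The dimension matrix has rank 3.
Independent dimensionless groups: 4 − 3 = 1.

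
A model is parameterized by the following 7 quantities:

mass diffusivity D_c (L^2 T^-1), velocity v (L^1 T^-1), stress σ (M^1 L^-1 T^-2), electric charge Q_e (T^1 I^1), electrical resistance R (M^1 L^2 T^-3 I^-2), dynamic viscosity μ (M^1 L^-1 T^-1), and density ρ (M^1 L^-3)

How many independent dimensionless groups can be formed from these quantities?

There are 7 variables and 4 base dimensions (M, L, T, I).
The dimension matrix has rank 4.
Independent dimensionless groups: 7 − 4 = 3.

3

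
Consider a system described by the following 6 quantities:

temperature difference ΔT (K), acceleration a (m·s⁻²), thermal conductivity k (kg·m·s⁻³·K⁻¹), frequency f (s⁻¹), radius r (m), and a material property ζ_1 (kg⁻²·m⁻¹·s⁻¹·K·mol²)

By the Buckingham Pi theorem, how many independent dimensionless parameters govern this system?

1

There are 6 variables and 5 base dimensions (M, L, T, Θ, N).
The dimension matrix has rank 5.
Independent dimensionless groups: 6 − 5 = 1.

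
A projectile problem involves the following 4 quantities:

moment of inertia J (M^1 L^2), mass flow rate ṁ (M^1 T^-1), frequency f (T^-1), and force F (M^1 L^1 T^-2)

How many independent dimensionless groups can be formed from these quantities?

1

There are 4 variables and 3 base dimensions (M, L, T).
The dimension matrix has rank 3.
Independent dimensionless groups: 4 − 3 = 1.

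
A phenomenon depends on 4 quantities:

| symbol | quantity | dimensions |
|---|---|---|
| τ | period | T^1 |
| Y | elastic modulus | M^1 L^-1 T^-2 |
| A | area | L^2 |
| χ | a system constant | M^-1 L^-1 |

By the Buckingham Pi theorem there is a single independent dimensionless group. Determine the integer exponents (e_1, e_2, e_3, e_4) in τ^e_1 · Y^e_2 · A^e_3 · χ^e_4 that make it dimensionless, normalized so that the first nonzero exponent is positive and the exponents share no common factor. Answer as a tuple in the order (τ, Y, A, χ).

M: e_1·(0) + e_2·(1) + e_3·(0) + e_4·(-1) = 0
L: e_1·(0) + e_2·(-1) + e_3·(2) + e_4·(-1) = 0
T: e_1·(1) + e_2·(-2) + e_3·(0) + e_4·(0) = 0
Solving this homogeneous linear system for the smallest-integer solution (first nonzero entry positive) gives (2, 1, 1, 1).

(2, 1, 1, 1)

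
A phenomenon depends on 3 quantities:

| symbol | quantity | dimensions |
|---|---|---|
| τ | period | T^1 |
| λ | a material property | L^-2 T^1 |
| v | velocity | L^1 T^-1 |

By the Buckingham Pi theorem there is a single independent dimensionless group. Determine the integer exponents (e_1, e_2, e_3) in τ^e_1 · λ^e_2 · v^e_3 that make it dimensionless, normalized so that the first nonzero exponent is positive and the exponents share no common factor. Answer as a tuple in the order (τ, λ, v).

L: e_1·(0) + e_2·(-2) + e_3·(1) = 0
T: e_1·(1) + e_2·(1) + e_3·(-1) = 0
Solving this homogeneous linear system for the smallest-integer solution (first nonzero entry positive) gives (1, 1, 2).

(1, 1, 2)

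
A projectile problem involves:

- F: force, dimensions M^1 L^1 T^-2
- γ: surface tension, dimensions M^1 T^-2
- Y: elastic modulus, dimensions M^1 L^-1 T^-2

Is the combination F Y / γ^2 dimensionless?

yes

Sum the exponent of each base dimension across the product:
  M: [F]_M − 2·[γ]_M + [Y]_M = (1) − 2·(1) + (1) = 0
  L: [F]_L − 2·[γ]_L + [Y]_L = (1) − 2·(0) + (-1) = 0
  T: [F]_T − 2·[γ]_T + [Y]_T = (-2) − 2·(-2) + (-2) = 0
All base exponents vanish — dimensionless.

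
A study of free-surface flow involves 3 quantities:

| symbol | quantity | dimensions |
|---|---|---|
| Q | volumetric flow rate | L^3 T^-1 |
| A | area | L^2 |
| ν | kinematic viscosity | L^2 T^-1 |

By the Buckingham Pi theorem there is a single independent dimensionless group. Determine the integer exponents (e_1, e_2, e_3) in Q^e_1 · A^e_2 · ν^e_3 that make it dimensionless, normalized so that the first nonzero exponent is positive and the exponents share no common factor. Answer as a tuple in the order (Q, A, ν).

L: e_1·(3) + e_2·(2) + e_3·(2) = 0
T: e_1·(-1) + e_2·(0) + e_3·(-1) = 0
Solving this homogeneous linear system for the smallest-integer solution (first nonzero entry positive) gives (2, -1, -2).

(2, -1, -2)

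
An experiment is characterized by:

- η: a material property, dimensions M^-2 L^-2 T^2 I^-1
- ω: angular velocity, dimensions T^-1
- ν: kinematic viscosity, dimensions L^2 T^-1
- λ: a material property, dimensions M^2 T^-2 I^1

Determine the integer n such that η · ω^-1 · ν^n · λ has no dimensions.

Balance the L exponent: (2)·n from ν, plus (-2) − (0) + (0) = -2 from the rest, must sum to zero.
2n − 2 = 0, so n = 1.

1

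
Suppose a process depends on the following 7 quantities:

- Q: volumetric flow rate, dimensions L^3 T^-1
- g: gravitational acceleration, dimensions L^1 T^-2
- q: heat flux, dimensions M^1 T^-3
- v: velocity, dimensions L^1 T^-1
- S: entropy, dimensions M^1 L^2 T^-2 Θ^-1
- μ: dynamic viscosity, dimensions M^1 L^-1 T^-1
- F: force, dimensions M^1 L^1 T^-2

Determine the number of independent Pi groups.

There are 7 variables and 4 base dimensions (M, L, T, Θ).
The dimension matrix has rank 4.
Independent dimensionless groups: 7 − 4 = 3.

3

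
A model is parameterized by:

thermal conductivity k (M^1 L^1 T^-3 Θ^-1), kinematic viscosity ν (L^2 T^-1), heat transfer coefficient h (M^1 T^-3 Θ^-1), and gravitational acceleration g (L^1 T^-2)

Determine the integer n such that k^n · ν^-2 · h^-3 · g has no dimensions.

3

Balance the M exponent: (1)·n from k, plus −2·(0) − 3·(1) + (0) = -3 from the rest, must sum to zero.
n − 3 = 0, so n = 3.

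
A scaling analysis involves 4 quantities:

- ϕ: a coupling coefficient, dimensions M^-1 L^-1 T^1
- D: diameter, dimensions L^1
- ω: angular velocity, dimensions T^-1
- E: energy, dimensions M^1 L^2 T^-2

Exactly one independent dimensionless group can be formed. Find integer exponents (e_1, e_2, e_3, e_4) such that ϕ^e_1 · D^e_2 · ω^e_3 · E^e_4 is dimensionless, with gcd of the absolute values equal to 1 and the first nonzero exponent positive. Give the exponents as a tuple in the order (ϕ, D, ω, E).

M: e_1·(-1) + e_2·(0) + e_3·(0) + e_4·(1) = 0
L: e_1·(-1) + e_2·(1) + e_3·(0) + e_4·(2) = 0
T: e_1·(1) + e_2·(0) + e_3·(-1) + e_4·(-2) = 0
Solving this homogeneous linear system for the smallest-integer solution (first nonzero entry positive) gives (1, -1, -1, 1).

(1, -1, -1, 1)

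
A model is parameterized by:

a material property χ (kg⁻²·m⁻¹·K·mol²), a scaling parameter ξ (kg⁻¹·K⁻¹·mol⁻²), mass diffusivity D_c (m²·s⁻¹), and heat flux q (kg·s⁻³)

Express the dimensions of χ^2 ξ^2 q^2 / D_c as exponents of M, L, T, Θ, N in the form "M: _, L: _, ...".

M: -4, L: -4, T: -5, Θ: 0, N: 0

Collect each base-dimension exponent across the product:
  M: 2·(-2) + 2·(-1) − (0) + 2·(1) = -4
  L: 2·(-1) + 2·(0) − (2) + 2·(0) = -4
  T: 2·(0) + 2·(0) − (-1) + 2·(-3) = -5
  Θ: 2·(1) + 2·(-1) − (0) + 2·(0) = 0
  N: 2·(2) + 2·(-2) − (0) + 2·(0) = 0
So the dimensions are [M⁻⁴ L⁻⁴ T⁻⁵].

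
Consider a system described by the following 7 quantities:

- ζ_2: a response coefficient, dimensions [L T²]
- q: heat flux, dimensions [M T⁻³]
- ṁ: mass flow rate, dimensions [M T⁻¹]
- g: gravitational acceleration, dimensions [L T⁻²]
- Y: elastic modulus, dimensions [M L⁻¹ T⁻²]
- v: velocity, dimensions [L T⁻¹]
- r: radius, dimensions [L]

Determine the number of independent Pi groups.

There are 7 variables and 3 base dimensions (M, L, T).
The dimension matrix has rank 3.
Independent dimensionless groups: 7 − 3 = 4.

4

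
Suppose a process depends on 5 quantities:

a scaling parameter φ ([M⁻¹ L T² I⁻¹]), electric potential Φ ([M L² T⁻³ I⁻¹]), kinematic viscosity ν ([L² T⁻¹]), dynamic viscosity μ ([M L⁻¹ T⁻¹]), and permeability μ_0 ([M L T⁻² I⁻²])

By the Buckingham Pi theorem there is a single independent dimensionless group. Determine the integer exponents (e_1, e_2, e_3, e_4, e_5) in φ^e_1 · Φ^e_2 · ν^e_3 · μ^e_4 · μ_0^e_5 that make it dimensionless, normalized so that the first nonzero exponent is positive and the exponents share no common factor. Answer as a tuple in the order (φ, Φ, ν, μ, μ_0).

M: e_1·(-1) + e_2·(1) + e_3·(0) + e_4·(1) + e_5·(1) = 0
L: e_1·(1) + e_2·(2) + e_3·(2) + e_4·(-1) + e_5·(1) = 0
T: e_1·(2) + e_2·(-3) + e_3·(-1) + e_4·(-1) + e_5·(-2) = 0
I: e_1·(-1) + e_2·(-1) + e_3·(0) + e_4·(0) + e_5·(-2) = 0
Solving this homogeneous linear system for the smallest-integer solution (first nonzero entry positive) gives (2, 4, -3, 1, -3).

(2, 4, -3, 1, -3)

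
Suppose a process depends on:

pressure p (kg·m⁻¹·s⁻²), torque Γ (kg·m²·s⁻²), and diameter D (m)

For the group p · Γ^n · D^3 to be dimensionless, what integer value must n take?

Balance the M exponent: (1)·n from Γ, plus (1) + 3·(0) = 1 from the rest, must sum to zero.
n + 1 = 0, so n = -1.

-1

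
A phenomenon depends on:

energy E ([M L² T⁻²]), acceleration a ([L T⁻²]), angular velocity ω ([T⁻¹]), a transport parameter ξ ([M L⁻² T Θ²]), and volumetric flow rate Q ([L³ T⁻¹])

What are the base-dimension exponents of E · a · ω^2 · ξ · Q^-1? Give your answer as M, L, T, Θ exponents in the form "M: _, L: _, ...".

Collect each base-dimension exponent across the product:
  M: (1) + (0) + 2·(0) + (1) − (0) = 2
  L: (2) + (1) + 2·(0) + (-2) − (3) = -2
  T: (-2) + (-2) + 2·(-1) + (1) − (-1) = -4
  Θ: (0) + (0) + 2·(0) + (2) − (0) = 2
So the dimensions are [M² L⁻² T⁻⁴ Θ²].

M: 2, L: -2, T: -4, Θ: 2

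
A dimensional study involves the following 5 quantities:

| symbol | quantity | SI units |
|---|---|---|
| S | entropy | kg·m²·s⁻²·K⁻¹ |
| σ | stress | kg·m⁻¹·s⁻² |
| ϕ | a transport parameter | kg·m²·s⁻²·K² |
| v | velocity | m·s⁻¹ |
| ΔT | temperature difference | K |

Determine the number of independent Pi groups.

1

There are 5 variables and 4 base dimensions (M, L, T, Θ).
The dimension matrix has rank 4.
Independent dimensionless groups: 5 − 4 = 1.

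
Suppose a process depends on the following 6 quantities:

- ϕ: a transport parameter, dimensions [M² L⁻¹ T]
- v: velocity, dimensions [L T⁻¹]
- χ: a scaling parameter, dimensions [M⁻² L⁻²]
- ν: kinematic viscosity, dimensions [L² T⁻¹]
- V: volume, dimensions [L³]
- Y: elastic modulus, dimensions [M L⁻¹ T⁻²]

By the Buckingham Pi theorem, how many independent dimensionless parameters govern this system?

There are 6 variables and 3 base dimensions (M, L, T).
The dimension matrix has rank 3.
Independent dimensionless groups: 6 − 3 = 3.

3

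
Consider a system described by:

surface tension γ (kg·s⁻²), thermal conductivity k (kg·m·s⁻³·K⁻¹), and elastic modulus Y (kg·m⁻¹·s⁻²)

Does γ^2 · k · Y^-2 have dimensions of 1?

Sum the exponent of each base dimension across the product:
  M: 2·[γ]_M + [k]_M − 2·[Y]_M = 2·(1) + (1) − 2·(1) = 1
  L: 2·[γ]_L + [k]_L − 2·[Y]_L = 2·(0) + (1) − 2·(-1) = 3
  T: 2·[γ]_T + [k]_T − 2·[Y]_T = 2·(-2) + (-3) − 2·(-2) = -3
  Θ: 2·[γ]_Θ + [k]_Θ − 2·[Y]_Θ = 2·(0) + (-1) − 2·(0) = -1
Net dimensions [M L³ T⁻³ Θ⁻¹] ≠ [1] — not dimensionless.

no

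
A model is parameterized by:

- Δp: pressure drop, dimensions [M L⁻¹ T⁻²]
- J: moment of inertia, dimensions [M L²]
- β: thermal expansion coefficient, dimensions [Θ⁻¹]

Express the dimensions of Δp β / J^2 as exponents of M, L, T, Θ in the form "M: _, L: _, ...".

Collect each base-dimension exponent across the product:
  M: (1) − 2·(1) + (0) = -1
  L: (-1) − 2·(2) + (0) = -5
  T: (-2) − 2·(0) + (0) = -2
  Θ: (0) − 2·(0) + (-1) = -1
So the dimensions are [M⁻¹ L⁻⁵ T⁻² Θ⁻¹].

M: -1, L: -5, T: -2, Θ: -1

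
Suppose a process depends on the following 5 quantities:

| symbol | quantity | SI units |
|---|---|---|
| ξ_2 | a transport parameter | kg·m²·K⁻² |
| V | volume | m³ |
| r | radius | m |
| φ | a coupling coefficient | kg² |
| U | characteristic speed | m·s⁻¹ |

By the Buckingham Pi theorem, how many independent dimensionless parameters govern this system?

1

There are 5 variables and 4 base dimensions (M, L, T, Θ).
The dimension matrix has rank 4.
Independent dimensionless groups: 5 − 4 = 1.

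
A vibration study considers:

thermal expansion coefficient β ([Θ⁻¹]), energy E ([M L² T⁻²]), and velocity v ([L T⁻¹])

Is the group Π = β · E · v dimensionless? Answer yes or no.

Sum the exponent of each base dimension across the product:
  M: [β]_M + [E]_M + [v]_M = (0) + (1) + (0) = 1
  L: [β]_L + [E]_L + [v]_L = (0) + (2) + (1) = 3
  T: [β]_T + [E]_T + [v]_T = (0) + (-2) + (-1) = -3
  Θ: [β]_Θ + [E]_Θ + [v]_Θ = (-1) + (0) + (0) = -1
Net dimensions [M L³ T⁻³ Θ⁻¹] ≠ [1] — not dimensionless.

no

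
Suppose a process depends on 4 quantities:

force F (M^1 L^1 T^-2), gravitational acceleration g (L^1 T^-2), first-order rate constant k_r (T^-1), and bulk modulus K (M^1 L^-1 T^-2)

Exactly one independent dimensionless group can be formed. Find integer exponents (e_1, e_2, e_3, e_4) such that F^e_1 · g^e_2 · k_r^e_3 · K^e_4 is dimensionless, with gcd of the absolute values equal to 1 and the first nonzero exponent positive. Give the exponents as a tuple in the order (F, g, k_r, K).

M: e_1·(1) + e_2·(0) + e_3·(0) + e_4·(1) = 0
L: e_1·(1) + e_2·(1) + e_3·(0) + e_4·(-1) = 0
T: e_1·(-2) + e_2·(-2) + e_3·(-1) + e_4·(-2) = 0
Solving this homogeneous linear system for the smallest-integer solution (first nonzero entry positive) gives (1, -2, 4, -1).

(1, -2, 4, -1)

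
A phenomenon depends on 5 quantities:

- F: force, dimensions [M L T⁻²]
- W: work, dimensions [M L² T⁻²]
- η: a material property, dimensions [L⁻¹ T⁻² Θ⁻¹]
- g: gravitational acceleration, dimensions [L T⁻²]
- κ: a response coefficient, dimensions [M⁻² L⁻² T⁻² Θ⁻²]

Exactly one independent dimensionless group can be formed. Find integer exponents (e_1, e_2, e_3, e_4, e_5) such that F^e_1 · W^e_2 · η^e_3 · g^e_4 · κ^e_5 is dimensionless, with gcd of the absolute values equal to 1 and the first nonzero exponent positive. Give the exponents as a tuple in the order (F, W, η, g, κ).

M: e_1·(1) + e_2·(1) + e_3·(0) + e_4·(0) + e_5·(-2) = 0
L: e_1·(1) + e_2·(2) + e_3·(-1) + e_4·(1) + e_5·(-2) = 0
T: e_1·(-2) + e_2·(-2) + e_3·(-2) + e_4·(-2) + e_5·(-2) = 0
Θ: e_1·(0) + e_2·(0) + e_3·(-1) + e_4·(0) + e_5·(-2) = 0
Solving this homogeneous linear system for the smallest-integer solution (first nonzero entry positive) gives (3, -1, -2, -1, 1).

(3, -1, -2, -1, 1)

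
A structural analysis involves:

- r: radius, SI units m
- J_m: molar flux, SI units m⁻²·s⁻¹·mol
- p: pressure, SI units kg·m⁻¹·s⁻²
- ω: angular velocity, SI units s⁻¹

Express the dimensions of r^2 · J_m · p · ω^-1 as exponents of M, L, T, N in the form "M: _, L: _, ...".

M: 1, L: -1, T: -2, N: 1

Collect each base-dimension exponent across the product:
  M: 2·(0) + (0) + (1) − (0) = 1
  L: 2·(1) + (-2) + (-1) − (0) = -1
  T: 2·(0) + (-1) + (-2) − (-1) = -2
  N: 2·(0) + (1) + (0) − (0) = 1
So the dimensions are [M L⁻¹ T⁻² N].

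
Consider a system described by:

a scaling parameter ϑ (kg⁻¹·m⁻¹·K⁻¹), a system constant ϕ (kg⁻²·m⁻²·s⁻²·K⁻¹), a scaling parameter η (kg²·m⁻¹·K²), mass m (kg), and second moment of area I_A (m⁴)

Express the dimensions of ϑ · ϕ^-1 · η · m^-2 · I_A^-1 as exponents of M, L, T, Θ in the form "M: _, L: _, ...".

Collect each base-dimension exponent across the product:
  M: (-1) − (-2) + (2) − 2·(1) − (0) = 1
  L: (-1) − (-2) + (-1) − 2·(0) − (4) = -4
  T: (0) − (-2) + (0) − 2·(0) − (0) = 2
  Θ: (-1) − (-1) + (2) − 2·(0) − (0) = 2
So the dimensions are [M L⁻⁴ T² Θ²].

M: 1, L: -4, T: 2, Θ: 2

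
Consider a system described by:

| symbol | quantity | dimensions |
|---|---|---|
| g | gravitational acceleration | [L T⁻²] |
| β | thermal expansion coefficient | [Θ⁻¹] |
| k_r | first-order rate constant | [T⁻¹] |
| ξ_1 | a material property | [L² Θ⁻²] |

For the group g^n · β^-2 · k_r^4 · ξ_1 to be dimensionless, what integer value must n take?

Balance the L exponent: (1)·n from g, plus −2·(0) + 4·(0) + (2) = 2 from the rest, must sum to zero.
n + 2 = 0, so n = -2.

-2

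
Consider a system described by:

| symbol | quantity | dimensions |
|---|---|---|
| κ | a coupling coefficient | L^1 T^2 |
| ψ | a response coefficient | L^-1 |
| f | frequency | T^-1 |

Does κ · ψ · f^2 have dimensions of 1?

Sum the exponent of each base dimension across the product:
  L: [κ]_L + [ψ]_L + 2·[f]_L = (1) + (-1) + 2·(0) = 0
  T: [κ]_T + [ψ]_T + 2·[f]_T = (2) + (0) + 2·(-1) = 0
All base exponents vanish — dimensionless.

yes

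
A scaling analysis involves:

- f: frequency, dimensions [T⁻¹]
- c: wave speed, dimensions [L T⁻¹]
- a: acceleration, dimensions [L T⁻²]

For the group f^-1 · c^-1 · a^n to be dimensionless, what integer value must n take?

1

Balance the L exponent: (1)·n from a, plus −(0) − (1) = -1 from the rest, must sum to zero.
n − 1 = 0, so n = 1.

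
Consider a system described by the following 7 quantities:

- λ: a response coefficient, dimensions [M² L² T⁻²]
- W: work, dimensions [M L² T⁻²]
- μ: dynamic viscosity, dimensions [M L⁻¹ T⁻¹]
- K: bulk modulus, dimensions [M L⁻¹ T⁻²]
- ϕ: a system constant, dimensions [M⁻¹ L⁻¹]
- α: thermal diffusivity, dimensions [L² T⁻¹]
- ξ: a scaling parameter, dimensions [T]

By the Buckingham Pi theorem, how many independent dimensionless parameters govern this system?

4

There are 7 variables and 3 base dimensions (M, L, T).
The dimension matrix has rank 3.
Independent dimensionless groups: 7 − 3 = 4.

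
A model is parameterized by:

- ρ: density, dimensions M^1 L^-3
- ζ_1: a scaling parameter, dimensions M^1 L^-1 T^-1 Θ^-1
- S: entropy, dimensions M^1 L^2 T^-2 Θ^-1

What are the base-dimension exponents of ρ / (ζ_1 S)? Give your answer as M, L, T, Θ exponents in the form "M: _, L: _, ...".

Collect each base-dimension exponent across the product:
  M: (1) − (1) − (1) = -1
  L: (-3) − (-1) − (2) = -4
  T: (0) − (-1) − (-2) = 3
  Θ: (0) − (-1) − (-1) = 2
So the dimensions are [M⁻¹ L⁻⁴ T³ Θ²].

M: -1, L: -4, T: 3, Θ: 2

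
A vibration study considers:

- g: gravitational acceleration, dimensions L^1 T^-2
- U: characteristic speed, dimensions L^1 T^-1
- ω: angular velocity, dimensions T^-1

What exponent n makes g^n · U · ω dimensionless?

-1

Balance the L exponent: (1)·n from g, plus (1) + (0) = 1 from the rest, must sum to zero.
n + 1 = 0, so n = -1.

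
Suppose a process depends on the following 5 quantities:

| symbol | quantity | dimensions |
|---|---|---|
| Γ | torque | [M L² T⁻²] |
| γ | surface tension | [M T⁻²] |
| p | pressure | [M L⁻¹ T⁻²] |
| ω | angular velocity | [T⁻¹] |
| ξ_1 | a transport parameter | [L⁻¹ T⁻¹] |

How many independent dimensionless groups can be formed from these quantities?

There are 5 variables and 3 base dimensions (M, L, T).
The dimension matrix has rank 3.
Independent dimensionless groups: 5 − 3 = 2.

2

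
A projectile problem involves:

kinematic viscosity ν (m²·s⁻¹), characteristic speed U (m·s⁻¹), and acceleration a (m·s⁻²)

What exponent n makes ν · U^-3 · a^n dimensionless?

1

Balance the L exponent: (1)·n from a, plus (2) − 3·(1) = -1 from the rest, must sum to zero.
n − 1 = 0, so n = 1.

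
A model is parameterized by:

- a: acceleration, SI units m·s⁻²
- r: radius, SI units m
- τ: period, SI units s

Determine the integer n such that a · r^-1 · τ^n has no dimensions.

2

Balance the T exponent: (1)·n from τ, plus (-2) − (0) = -2 from the rest, must sum to zero.
n − 2 = 0, so n = 2.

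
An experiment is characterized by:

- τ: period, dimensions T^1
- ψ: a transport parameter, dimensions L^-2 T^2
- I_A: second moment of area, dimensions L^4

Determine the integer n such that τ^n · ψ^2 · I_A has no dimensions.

Balance the T exponent: (1)·n from τ, plus 2·(2) + (0) = 4 from the rest, must sum to zero.
n + 4 = 0, so n = -4.

-4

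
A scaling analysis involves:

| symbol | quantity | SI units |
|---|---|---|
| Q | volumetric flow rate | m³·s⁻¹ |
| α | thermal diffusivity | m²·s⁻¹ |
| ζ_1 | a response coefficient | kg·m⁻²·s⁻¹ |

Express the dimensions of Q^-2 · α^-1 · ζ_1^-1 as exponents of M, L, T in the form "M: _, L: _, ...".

Collect each base-dimension exponent across the product:
  M: −2·(0) − (0) − (1) = -1
  L: −2·(3) − (2) − (-2) = -6
  T: −2·(-1) − (-1) − (-1) = 4
So the dimensions are [M⁻¹ L⁻⁶ T⁴].

M: -1, L: -6, T: 4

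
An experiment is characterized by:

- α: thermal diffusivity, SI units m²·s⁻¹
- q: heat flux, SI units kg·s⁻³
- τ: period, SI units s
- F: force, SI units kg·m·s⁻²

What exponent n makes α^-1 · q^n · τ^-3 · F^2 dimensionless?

Balance the M exponent: (1)·n from q, plus −(0) − 3·(0) + 2·(1) = 2 from the rest, must sum to zero.
n + 2 = 0, so n = -2.

-2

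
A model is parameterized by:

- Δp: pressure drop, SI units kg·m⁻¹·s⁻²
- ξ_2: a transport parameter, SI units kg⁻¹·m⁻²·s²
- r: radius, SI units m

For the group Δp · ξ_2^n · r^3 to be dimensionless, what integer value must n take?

Balance the M exponent: (-1)·n from ξ_2, plus (1) + 3·(0) = 1 from the rest, must sum to zero.
−n + 1 = 0, so n = 1.

1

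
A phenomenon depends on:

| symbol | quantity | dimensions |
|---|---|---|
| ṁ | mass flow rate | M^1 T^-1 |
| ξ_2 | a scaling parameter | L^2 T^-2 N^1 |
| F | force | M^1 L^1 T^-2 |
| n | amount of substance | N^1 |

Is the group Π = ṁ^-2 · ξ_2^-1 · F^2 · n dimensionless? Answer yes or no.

Sum the exponent of each base dimension across the product:
  M: −2·[ṁ]_M − [ξ_2]_M + 2·[F]_M + [n]_M = −2·(1) − (0) + 2·(1) + (0) = 0
  L: −2·[ṁ]_L − [ξ_2]_L + 2·[F]_L + [n]_L = −2·(0) − (2) + 2·(1) + (0) = 0
  T: −2·[ṁ]_T − [ξ_2]_T + 2·[F]_T + [n]_T = −2·(-1) − (-2) + 2·(-2) + (0) = 0
  N: −2·[ṁ]_N − [ξ_2]_N + 2·[F]_N + [n]_N = −2·(0) − (1) + 2·(0) + (1) = 0
All base exponents vanish — dimensionless.

yes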